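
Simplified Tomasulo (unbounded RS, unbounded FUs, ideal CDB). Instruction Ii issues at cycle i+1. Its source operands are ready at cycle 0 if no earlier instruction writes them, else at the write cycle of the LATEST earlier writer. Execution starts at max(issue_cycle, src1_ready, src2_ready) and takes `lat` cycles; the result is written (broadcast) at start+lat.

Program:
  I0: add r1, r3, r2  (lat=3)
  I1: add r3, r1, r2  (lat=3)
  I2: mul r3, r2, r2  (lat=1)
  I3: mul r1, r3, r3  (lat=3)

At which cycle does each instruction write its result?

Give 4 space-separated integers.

Answer: 4 7 4 7

Derivation:
I0 add r1: issue@1 deps=(None,None) exec_start@1 write@4
I1 add r3: issue@2 deps=(0,None) exec_start@4 write@7
I2 mul r3: issue@3 deps=(None,None) exec_start@3 write@4
I3 mul r1: issue@4 deps=(2,2) exec_start@4 write@7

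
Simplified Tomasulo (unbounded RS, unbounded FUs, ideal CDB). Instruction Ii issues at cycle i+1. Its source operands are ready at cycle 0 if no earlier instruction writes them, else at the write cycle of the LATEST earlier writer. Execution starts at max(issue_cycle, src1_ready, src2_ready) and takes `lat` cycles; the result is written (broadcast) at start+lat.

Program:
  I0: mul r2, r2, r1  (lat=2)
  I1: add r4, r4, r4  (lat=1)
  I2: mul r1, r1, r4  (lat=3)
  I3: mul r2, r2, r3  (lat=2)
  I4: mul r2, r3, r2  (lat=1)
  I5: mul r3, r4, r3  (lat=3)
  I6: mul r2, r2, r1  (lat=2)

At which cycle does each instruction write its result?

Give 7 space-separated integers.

Answer: 3 3 6 6 7 9 9

Derivation:
I0 mul r2: issue@1 deps=(None,None) exec_start@1 write@3
I1 add r4: issue@2 deps=(None,None) exec_start@2 write@3
I2 mul r1: issue@3 deps=(None,1) exec_start@3 write@6
I3 mul r2: issue@4 deps=(0,None) exec_start@4 write@6
I4 mul r2: issue@5 deps=(None,3) exec_start@6 write@7
I5 mul r3: issue@6 deps=(1,None) exec_start@6 write@9
I6 mul r2: issue@7 deps=(4,2) exec_start@7 write@9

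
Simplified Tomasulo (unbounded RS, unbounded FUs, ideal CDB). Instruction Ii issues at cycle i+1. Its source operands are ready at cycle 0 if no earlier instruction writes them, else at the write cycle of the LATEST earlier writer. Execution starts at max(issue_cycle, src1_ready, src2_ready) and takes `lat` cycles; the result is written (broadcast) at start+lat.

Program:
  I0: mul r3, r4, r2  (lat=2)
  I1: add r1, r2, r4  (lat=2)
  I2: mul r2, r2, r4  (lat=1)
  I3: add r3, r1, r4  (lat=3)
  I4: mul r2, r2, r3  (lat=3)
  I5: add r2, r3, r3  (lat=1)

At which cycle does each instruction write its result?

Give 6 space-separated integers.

I0 mul r3: issue@1 deps=(None,None) exec_start@1 write@3
I1 add r1: issue@2 deps=(None,None) exec_start@2 write@4
I2 mul r2: issue@3 deps=(None,None) exec_start@3 write@4
I3 add r3: issue@4 deps=(1,None) exec_start@4 write@7
I4 mul r2: issue@5 deps=(2,3) exec_start@7 write@10
I5 add r2: issue@6 deps=(3,3) exec_start@7 write@8

Answer: 3 4 4 7 10 8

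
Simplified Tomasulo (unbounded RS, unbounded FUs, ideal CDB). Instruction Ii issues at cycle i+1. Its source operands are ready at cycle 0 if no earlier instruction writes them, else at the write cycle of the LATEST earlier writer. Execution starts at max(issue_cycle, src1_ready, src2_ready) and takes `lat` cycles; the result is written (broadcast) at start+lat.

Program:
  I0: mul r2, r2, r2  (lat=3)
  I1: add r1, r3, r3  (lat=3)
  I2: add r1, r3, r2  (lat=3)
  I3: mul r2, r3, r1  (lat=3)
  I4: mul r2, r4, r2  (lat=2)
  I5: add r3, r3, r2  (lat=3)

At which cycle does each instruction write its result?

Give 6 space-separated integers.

I0 mul r2: issue@1 deps=(None,None) exec_start@1 write@4
I1 add r1: issue@2 deps=(None,None) exec_start@2 write@5
I2 add r1: issue@3 deps=(None,0) exec_start@4 write@7
I3 mul r2: issue@4 deps=(None,2) exec_start@7 write@10
I4 mul r2: issue@5 deps=(None,3) exec_start@10 write@12
I5 add r3: issue@6 deps=(None,4) exec_start@12 write@15

Answer: 4 5 7 10 12 15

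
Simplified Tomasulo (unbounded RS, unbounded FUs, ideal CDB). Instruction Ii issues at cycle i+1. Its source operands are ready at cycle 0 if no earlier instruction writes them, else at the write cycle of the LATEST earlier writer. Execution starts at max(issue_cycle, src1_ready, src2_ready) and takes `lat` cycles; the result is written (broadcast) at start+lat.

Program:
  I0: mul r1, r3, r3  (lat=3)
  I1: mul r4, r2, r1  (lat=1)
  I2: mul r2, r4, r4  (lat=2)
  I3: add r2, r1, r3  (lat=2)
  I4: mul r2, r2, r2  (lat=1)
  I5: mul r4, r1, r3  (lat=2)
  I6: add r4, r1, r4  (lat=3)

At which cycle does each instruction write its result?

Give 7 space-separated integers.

Answer: 4 5 7 6 7 8 11

Derivation:
I0 mul r1: issue@1 deps=(None,None) exec_start@1 write@4
I1 mul r4: issue@2 deps=(None,0) exec_start@4 write@5
I2 mul r2: issue@3 deps=(1,1) exec_start@5 write@7
I3 add r2: issue@4 deps=(0,None) exec_start@4 write@6
I4 mul r2: issue@5 deps=(3,3) exec_start@6 write@7
I5 mul r4: issue@6 deps=(0,None) exec_start@6 write@8
I6 add r4: issue@7 deps=(0,5) exec_start@8 write@11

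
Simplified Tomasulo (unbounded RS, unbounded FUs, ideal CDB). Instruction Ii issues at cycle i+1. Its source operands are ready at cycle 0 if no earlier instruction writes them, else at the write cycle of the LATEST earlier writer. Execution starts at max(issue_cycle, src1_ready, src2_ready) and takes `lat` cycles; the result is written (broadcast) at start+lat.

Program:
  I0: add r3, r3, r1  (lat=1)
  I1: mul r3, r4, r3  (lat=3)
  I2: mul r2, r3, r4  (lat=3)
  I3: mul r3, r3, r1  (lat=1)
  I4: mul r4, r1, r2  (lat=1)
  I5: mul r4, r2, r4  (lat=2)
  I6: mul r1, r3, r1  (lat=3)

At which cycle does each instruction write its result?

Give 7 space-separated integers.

I0 add r3: issue@1 deps=(None,None) exec_start@1 write@2
I1 mul r3: issue@2 deps=(None,0) exec_start@2 write@5
I2 mul r2: issue@3 deps=(1,None) exec_start@5 write@8
I3 mul r3: issue@4 deps=(1,None) exec_start@5 write@6
I4 mul r4: issue@5 deps=(None,2) exec_start@8 write@9
I5 mul r4: issue@6 deps=(2,4) exec_start@9 write@11
I6 mul r1: issue@7 deps=(3,None) exec_start@7 write@10

Answer: 2 5 8 6 9 11 10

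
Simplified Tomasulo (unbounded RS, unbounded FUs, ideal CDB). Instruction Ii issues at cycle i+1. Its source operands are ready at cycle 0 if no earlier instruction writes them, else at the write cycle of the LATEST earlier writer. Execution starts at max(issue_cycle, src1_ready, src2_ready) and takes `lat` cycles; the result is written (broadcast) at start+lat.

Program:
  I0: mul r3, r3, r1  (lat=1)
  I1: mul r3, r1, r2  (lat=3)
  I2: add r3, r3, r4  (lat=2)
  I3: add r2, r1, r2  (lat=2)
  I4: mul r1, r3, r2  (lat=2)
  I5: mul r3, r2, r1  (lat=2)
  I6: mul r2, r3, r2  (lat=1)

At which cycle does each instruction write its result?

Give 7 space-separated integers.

Answer: 2 5 7 6 9 11 12

Derivation:
I0 mul r3: issue@1 deps=(None,None) exec_start@1 write@2
I1 mul r3: issue@2 deps=(None,None) exec_start@2 write@5
I2 add r3: issue@3 deps=(1,None) exec_start@5 write@7
I3 add r2: issue@4 deps=(None,None) exec_start@4 write@6
I4 mul r1: issue@5 deps=(2,3) exec_start@7 write@9
I5 mul r3: issue@6 deps=(3,4) exec_start@9 write@11
I6 mul r2: issue@7 deps=(5,3) exec_start@11 write@12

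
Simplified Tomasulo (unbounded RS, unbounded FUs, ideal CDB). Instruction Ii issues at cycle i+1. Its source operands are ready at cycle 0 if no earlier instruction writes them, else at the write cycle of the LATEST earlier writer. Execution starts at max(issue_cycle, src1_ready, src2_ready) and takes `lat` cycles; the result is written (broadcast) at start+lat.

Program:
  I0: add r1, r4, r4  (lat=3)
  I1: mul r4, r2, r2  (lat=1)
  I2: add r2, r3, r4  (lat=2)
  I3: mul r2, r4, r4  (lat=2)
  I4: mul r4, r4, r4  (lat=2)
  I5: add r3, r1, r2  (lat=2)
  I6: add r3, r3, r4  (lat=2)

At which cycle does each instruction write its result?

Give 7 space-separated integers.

Answer: 4 3 5 6 7 8 10

Derivation:
I0 add r1: issue@1 deps=(None,None) exec_start@1 write@4
I1 mul r4: issue@2 deps=(None,None) exec_start@2 write@3
I2 add r2: issue@3 deps=(None,1) exec_start@3 write@5
I3 mul r2: issue@4 deps=(1,1) exec_start@4 write@6
I4 mul r4: issue@5 deps=(1,1) exec_start@5 write@7
I5 add r3: issue@6 deps=(0,3) exec_start@6 write@8
I6 add r3: issue@7 deps=(5,4) exec_start@8 write@10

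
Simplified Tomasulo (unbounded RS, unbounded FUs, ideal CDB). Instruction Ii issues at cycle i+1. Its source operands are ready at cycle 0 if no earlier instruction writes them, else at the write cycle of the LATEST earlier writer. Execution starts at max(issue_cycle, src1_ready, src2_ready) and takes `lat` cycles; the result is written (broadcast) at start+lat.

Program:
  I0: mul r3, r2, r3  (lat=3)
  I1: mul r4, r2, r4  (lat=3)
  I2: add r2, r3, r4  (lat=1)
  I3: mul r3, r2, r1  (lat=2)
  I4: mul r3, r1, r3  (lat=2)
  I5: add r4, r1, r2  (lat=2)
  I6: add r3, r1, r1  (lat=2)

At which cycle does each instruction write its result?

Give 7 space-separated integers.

Answer: 4 5 6 8 10 8 9

Derivation:
I0 mul r3: issue@1 deps=(None,None) exec_start@1 write@4
I1 mul r4: issue@2 deps=(None,None) exec_start@2 write@5
I2 add r2: issue@3 deps=(0,1) exec_start@5 write@6
I3 mul r3: issue@4 deps=(2,None) exec_start@6 write@8
I4 mul r3: issue@5 deps=(None,3) exec_start@8 write@10
I5 add r4: issue@6 deps=(None,2) exec_start@6 write@8
I6 add r3: issue@7 deps=(None,None) exec_start@7 write@9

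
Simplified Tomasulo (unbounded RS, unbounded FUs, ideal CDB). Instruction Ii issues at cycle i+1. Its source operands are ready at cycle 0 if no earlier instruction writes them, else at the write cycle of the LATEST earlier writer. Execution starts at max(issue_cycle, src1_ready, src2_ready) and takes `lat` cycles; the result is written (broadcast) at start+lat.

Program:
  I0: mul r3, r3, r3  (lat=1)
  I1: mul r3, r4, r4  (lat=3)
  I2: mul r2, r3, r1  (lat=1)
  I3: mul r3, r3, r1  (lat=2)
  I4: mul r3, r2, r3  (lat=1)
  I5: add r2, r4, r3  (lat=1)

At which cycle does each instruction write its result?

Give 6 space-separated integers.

I0 mul r3: issue@1 deps=(None,None) exec_start@1 write@2
I1 mul r3: issue@2 deps=(None,None) exec_start@2 write@5
I2 mul r2: issue@3 deps=(1,None) exec_start@5 write@6
I3 mul r3: issue@4 deps=(1,None) exec_start@5 write@7
I4 mul r3: issue@5 deps=(2,3) exec_start@7 write@8
I5 add r2: issue@6 deps=(None,4) exec_start@8 write@9

Answer: 2 5 6 7 8 9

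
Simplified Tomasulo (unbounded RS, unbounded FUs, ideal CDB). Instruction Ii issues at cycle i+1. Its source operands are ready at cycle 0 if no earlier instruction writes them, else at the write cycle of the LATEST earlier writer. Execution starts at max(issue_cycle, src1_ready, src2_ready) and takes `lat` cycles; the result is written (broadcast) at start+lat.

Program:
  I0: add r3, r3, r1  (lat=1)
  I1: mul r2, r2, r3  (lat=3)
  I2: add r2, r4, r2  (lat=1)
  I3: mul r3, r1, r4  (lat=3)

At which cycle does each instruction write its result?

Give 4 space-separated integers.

I0 add r3: issue@1 deps=(None,None) exec_start@1 write@2
I1 mul r2: issue@2 deps=(None,0) exec_start@2 write@5
I2 add r2: issue@3 deps=(None,1) exec_start@5 write@6
I3 mul r3: issue@4 deps=(None,None) exec_start@4 write@7

Answer: 2 5 6 7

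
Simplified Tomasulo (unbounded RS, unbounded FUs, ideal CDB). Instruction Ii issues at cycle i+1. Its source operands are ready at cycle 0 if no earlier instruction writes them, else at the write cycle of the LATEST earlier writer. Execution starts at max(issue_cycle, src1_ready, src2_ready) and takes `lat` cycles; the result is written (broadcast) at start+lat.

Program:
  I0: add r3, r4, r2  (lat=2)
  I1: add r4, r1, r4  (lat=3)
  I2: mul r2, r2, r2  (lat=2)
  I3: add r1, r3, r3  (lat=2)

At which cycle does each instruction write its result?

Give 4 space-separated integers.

I0 add r3: issue@1 deps=(None,None) exec_start@1 write@3
I1 add r4: issue@2 deps=(None,None) exec_start@2 write@5
I2 mul r2: issue@3 deps=(None,None) exec_start@3 write@5
I3 add r1: issue@4 deps=(0,0) exec_start@4 write@6

Answer: 3 5 5 6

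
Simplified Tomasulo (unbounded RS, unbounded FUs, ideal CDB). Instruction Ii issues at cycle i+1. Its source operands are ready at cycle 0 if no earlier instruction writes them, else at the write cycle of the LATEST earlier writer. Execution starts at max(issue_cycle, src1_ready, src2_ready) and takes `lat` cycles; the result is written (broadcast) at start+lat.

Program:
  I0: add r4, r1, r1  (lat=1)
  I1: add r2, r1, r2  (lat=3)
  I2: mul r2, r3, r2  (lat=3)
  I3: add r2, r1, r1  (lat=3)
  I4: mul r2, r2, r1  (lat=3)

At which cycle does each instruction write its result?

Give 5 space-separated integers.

I0 add r4: issue@1 deps=(None,None) exec_start@1 write@2
I1 add r2: issue@2 deps=(None,None) exec_start@2 write@5
I2 mul r2: issue@3 deps=(None,1) exec_start@5 write@8
I3 add r2: issue@4 deps=(None,None) exec_start@4 write@7
I4 mul r2: issue@5 deps=(3,None) exec_start@7 write@10

Answer: 2 5 8 7 10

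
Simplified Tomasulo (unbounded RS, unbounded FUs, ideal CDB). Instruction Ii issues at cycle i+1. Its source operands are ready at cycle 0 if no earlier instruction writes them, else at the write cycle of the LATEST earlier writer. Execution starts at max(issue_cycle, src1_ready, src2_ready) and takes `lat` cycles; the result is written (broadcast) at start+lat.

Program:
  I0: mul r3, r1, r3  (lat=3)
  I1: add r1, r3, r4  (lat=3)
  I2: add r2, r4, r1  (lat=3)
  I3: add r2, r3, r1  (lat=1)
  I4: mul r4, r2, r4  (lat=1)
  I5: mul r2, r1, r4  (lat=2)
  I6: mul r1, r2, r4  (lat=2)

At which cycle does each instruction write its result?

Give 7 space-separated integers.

I0 mul r3: issue@1 deps=(None,None) exec_start@1 write@4
I1 add r1: issue@2 deps=(0,None) exec_start@4 write@7
I2 add r2: issue@3 deps=(None,1) exec_start@7 write@10
I3 add r2: issue@4 deps=(0,1) exec_start@7 write@8
I4 mul r4: issue@5 deps=(3,None) exec_start@8 write@9
I5 mul r2: issue@6 deps=(1,4) exec_start@9 write@11
I6 mul r1: issue@7 deps=(5,4) exec_start@11 write@13

Answer: 4 7 10 8 9 11 13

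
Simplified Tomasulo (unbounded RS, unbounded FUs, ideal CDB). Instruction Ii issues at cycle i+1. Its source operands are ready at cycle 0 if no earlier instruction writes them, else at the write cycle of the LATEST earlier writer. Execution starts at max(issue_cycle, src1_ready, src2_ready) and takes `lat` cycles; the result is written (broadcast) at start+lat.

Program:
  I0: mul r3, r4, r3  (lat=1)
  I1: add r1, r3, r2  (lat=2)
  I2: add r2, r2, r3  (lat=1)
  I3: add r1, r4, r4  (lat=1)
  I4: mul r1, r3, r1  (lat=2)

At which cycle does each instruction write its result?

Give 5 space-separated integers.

Answer: 2 4 4 5 7

Derivation:
I0 mul r3: issue@1 deps=(None,None) exec_start@1 write@2
I1 add r1: issue@2 deps=(0,None) exec_start@2 write@4
I2 add r2: issue@3 deps=(None,0) exec_start@3 write@4
I3 add r1: issue@4 deps=(None,None) exec_start@4 write@5
I4 mul r1: issue@5 deps=(0,3) exec_start@5 write@7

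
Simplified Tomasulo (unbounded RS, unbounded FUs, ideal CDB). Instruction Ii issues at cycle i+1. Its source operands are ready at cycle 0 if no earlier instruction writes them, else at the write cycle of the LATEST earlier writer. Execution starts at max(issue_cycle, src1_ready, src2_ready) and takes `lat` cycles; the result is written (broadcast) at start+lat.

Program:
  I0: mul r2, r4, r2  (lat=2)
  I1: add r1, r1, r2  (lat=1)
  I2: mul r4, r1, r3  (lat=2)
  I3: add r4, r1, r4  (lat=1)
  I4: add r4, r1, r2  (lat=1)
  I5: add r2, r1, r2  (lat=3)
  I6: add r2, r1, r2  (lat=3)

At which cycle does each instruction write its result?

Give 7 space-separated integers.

Answer: 3 4 6 7 6 9 12

Derivation:
I0 mul r2: issue@1 deps=(None,None) exec_start@1 write@3
I1 add r1: issue@2 deps=(None,0) exec_start@3 write@4
I2 mul r4: issue@3 deps=(1,None) exec_start@4 write@6
I3 add r4: issue@4 deps=(1,2) exec_start@6 write@7
I4 add r4: issue@5 deps=(1,0) exec_start@5 write@6
I5 add r2: issue@6 deps=(1,0) exec_start@6 write@9
I6 add r2: issue@7 deps=(1,5) exec_start@9 write@12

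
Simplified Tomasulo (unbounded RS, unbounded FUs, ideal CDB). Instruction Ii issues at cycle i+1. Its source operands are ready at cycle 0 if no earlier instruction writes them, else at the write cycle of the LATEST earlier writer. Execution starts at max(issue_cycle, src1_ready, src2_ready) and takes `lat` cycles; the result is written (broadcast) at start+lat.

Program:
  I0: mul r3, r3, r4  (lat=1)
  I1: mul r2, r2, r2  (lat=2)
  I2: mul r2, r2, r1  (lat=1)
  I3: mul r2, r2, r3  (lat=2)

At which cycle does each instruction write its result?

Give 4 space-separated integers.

I0 mul r3: issue@1 deps=(None,None) exec_start@1 write@2
I1 mul r2: issue@2 deps=(None,None) exec_start@2 write@4
I2 mul r2: issue@3 deps=(1,None) exec_start@4 write@5
I3 mul r2: issue@4 deps=(2,0) exec_start@5 write@7

Answer: 2 4 5 7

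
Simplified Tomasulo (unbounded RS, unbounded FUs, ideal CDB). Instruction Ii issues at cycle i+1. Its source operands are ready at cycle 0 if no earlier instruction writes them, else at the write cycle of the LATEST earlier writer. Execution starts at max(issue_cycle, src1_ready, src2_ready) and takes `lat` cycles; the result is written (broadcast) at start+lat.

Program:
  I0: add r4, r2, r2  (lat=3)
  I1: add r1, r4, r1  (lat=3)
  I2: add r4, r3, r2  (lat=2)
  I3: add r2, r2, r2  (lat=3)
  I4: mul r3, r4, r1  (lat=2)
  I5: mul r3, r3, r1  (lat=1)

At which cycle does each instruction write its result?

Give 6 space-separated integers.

Answer: 4 7 5 7 9 10

Derivation:
I0 add r4: issue@1 deps=(None,None) exec_start@1 write@4
I1 add r1: issue@2 deps=(0,None) exec_start@4 write@7
I2 add r4: issue@3 deps=(None,None) exec_start@3 write@5
I3 add r2: issue@4 deps=(None,None) exec_start@4 write@7
I4 mul r3: issue@5 deps=(2,1) exec_start@7 write@9
I5 mul r3: issue@6 deps=(4,1) exec_start@9 write@10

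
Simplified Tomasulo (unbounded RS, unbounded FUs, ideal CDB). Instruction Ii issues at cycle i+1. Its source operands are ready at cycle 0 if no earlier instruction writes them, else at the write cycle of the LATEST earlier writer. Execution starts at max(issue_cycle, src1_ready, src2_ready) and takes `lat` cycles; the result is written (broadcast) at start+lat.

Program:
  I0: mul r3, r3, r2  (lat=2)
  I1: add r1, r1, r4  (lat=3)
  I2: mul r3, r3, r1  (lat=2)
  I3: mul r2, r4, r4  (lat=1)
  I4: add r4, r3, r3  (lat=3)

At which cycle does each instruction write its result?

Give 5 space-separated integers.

Answer: 3 5 7 5 10

Derivation:
I0 mul r3: issue@1 deps=(None,None) exec_start@1 write@3
I1 add r1: issue@2 deps=(None,None) exec_start@2 write@5
I2 mul r3: issue@3 deps=(0,1) exec_start@5 write@7
I3 mul r2: issue@4 deps=(None,None) exec_start@4 write@5
I4 add r4: issue@5 deps=(2,2) exec_start@7 write@10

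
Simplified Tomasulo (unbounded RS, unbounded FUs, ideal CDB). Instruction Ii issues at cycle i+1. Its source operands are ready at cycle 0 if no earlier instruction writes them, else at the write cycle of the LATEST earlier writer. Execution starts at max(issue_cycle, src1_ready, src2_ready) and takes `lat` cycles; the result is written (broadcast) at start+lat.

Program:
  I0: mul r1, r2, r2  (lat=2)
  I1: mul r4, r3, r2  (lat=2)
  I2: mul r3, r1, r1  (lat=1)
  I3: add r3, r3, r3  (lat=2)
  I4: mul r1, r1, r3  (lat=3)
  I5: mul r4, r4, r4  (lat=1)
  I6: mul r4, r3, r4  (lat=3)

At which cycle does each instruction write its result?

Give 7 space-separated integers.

I0 mul r1: issue@1 deps=(None,None) exec_start@1 write@3
I1 mul r4: issue@2 deps=(None,None) exec_start@2 write@4
I2 mul r3: issue@3 deps=(0,0) exec_start@3 write@4
I3 add r3: issue@4 deps=(2,2) exec_start@4 write@6
I4 mul r1: issue@5 deps=(0,3) exec_start@6 write@9
I5 mul r4: issue@6 deps=(1,1) exec_start@6 write@7
I6 mul r4: issue@7 deps=(3,5) exec_start@7 write@10

Answer: 3 4 4 6 9 7 10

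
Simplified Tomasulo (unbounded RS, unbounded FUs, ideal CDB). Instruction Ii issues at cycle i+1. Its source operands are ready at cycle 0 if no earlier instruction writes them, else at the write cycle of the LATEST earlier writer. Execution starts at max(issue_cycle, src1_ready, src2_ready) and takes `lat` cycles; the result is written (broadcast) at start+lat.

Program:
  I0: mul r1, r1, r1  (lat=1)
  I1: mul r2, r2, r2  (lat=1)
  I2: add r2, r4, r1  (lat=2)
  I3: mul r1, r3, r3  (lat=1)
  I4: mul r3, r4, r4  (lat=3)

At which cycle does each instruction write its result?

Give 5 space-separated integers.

I0 mul r1: issue@1 deps=(None,None) exec_start@1 write@2
I1 mul r2: issue@2 deps=(None,None) exec_start@2 write@3
I2 add r2: issue@3 deps=(None,0) exec_start@3 write@5
I3 mul r1: issue@4 deps=(None,None) exec_start@4 write@5
I4 mul r3: issue@5 deps=(None,None) exec_start@5 write@8

Answer: 2 3 5 5 8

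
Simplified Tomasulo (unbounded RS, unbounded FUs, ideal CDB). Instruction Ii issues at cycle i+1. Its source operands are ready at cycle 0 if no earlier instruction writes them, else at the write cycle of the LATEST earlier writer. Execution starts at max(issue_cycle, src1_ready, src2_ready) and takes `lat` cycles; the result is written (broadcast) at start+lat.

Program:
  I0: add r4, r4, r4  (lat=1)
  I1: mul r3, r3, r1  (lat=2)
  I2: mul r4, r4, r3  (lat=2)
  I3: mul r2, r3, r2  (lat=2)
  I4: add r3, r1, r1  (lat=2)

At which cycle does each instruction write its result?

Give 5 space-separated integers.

I0 add r4: issue@1 deps=(None,None) exec_start@1 write@2
I1 mul r3: issue@2 deps=(None,None) exec_start@2 write@4
I2 mul r4: issue@3 deps=(0,1) exec_start@4 write@6
I3 mul r2: issue@4 deps=(1,None) exec_start@4 write@6
I4 add r3: issue@5 deps=(None,None) exec_start@5 write@7

Answer: 2 4 6 6 7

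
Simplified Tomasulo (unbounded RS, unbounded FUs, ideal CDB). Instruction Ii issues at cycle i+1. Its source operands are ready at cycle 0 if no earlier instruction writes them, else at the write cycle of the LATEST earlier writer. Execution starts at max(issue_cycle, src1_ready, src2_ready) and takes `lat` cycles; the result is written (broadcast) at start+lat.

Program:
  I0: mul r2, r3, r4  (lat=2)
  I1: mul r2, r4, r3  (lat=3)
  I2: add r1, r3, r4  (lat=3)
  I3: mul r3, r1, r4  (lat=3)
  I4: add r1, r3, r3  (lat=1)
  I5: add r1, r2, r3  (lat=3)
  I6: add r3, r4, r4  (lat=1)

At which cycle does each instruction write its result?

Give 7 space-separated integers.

I0 mul r2: issue@1 deps=(None,None) exec_start@1 write@3
I1 mul r2: issue@2 deps=(None,None) exec_start@2 write@5
I2 add r1: issue@3 deps=(None,None) exec_start@3 write@6
I3 mul r3: issue@4 deps=(2,None) exec_start@6 write@9
I4 add r1: issue@5 deps=(3,3) exec_start@9 write@10
I5 add r1: issue@6 deps=(1,3) exec_start@9 write@12
I6 add r3: issue@7 deps=(None,None) exec_start@7 write@8

Answer: 3 5 6 9 10 12 8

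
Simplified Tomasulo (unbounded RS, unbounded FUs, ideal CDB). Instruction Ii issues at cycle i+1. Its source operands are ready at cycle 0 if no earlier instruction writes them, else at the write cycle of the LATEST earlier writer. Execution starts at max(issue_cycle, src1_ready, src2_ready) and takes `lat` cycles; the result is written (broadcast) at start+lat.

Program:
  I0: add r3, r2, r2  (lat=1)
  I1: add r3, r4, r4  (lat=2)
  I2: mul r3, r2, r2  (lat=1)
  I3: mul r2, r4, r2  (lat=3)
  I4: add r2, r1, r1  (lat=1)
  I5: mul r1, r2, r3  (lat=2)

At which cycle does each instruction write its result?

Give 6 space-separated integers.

I0 add r3: issue@1 deps=(None,None) exec_start@1 write@2
I1 add r3: issue@2 deps=(None,None) exec_start@2 write@4
I2 mul r3: issue@3 deps=(None,None) exec_start@3 write@4
I3 mul r2: issue@4 deps=(None,None) exec_start@4 write@7
I4 add r2: issue@5 deps=(None,None) exec_start@5 write@6
I5 mul r1: issue@6 deps=(4,2) exec_start@6 write@8

Answer: 2 4 4 7 6 8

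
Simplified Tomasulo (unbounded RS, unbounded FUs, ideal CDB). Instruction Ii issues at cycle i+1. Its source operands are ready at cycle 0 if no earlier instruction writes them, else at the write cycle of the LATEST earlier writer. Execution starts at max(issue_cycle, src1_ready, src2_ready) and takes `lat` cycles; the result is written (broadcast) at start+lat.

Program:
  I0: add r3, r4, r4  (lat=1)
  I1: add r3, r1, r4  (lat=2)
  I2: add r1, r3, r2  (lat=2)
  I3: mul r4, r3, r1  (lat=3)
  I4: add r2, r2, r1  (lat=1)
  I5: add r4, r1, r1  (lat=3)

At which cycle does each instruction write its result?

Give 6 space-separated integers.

I0 add r3: issue@1 deps=(None,None) exec_start@1 write@2
I1 add r3: issue@2 deps=(None,None) exec_start@2 write@4
I2 add r1: issue@3 deps=(1,None) exec_start@4 write@6
I3 mul r4: issue@4 deps=(1,2) exec_start@6 write@9
I4 add r2: issue@5 deps=(None,2) exec_start@6 write@7
I5 add r4: issue@6 deps=(2,2) exec_start@6 write@9

Answer: 2 4 6 9 7 9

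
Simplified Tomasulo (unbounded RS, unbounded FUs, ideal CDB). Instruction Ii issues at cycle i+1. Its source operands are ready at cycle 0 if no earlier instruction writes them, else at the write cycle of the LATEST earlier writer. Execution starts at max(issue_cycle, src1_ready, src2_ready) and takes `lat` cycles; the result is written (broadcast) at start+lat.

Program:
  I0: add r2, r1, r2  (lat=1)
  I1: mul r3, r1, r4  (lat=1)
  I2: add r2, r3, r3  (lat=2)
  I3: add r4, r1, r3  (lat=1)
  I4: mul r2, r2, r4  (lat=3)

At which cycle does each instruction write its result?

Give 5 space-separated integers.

Answer: 2 3 5 5 8

Derivation:
I0 add r2: issue@1 deps=(None,None) exec_start@1 write@2
I1 mul r3: issue@2 deps=(None,None) exec_start@2 write@3
I2 add r2: issue@3 deps=(1,1) exec_start@3 write@5
I3 add r4: issue@4 deps=(None,1) exec_start@4 write@5
I4 mul r2: issue@5 deps=(2,3) exec_start@5 write@8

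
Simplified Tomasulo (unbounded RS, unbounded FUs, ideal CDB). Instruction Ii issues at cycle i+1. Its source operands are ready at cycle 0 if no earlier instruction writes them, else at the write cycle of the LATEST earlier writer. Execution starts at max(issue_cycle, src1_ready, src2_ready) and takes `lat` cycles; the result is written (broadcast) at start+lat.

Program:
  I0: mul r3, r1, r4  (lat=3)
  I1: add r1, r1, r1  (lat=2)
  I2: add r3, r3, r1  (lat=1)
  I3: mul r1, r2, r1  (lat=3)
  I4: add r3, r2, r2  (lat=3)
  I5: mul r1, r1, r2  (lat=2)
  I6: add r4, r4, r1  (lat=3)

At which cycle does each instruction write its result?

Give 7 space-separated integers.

I0 mul r3: issue@1 deps=(None,None) exec_start@1 write@4
I1 add r1: issue@2 deps=(None,None) exec_start@2 write@4
I2 add r3: issue@3 deps=(0,1) exec_start@4 write@5
I3 mul r1: issue@4 deps=(None,1) exec_start@4 write@7
I4 add r3: issue@5 deps=(None,None) exec_start@5 write@8
I5 mul r1: issue@6 deps=(3,None) exec_start@7 write@9
I6 add r4: issue@7 deps=(None,5) exec_start@9 write@12

Answer: 4 4 5 7 8 9 12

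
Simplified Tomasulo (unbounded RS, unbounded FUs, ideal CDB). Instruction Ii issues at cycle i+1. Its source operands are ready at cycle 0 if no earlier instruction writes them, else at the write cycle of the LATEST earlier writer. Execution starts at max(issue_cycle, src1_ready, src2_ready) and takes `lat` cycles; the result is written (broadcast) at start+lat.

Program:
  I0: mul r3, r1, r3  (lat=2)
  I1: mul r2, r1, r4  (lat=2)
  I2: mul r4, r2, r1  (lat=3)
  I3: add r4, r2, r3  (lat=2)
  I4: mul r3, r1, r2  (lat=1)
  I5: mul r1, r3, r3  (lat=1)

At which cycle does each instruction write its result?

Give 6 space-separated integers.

Answer: 3 4 7 6 6 7

Derivation:
I0 mul r3: issue@1 deps=(None,None) exec_start@1 write@3
I1 mul r2: issue@2 deps=(None,None) exec_start@2 write@4
I2 mul r4: issue@3 deps=(1,None) exec_start@4 write@7
I3 add r4: issue@4 deps=(1,0) exec_start@4 write@6
I4 mul r3: issue@5 deps=(None,1) exec_start@5 write@6
I5 mul r1: issue@6 deps=(4,4) exec_start@6 write@7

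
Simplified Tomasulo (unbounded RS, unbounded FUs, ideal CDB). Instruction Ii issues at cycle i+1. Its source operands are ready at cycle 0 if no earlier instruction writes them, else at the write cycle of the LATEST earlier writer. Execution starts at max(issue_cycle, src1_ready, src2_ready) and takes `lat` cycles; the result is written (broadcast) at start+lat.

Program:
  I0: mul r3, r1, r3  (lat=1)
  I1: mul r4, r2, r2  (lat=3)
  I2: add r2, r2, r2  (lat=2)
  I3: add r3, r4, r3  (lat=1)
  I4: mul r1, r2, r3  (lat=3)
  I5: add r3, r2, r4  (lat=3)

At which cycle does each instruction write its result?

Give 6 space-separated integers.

I0 mul r3: issue@1 deps=(None,None) exec_start@1 write@2
I1 mul r4: issue@2 deps=(None,None) exec_start@2 write@5
I2 add r2: issue@3 deps=(None,None) exec_start@3 write@5
I3 add r3: issue@4 deps=(1,0) exec_start@5 write@6
I4 mul r1: issue@5 deps=(2,3) exec_start@6 write@9
I5 add r3: issue@6 deps=(2,1) exec_start@6 write@9

Answer: 2 5 5 6 9 9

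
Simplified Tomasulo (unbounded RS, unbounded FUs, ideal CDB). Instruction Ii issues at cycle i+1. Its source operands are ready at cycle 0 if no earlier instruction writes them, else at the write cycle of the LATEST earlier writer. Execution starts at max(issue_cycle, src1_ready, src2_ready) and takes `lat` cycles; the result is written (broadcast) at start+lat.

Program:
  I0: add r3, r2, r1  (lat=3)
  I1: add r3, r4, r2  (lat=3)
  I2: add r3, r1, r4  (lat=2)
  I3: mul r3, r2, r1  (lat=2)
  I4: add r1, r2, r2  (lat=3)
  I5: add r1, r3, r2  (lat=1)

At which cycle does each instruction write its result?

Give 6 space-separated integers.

Answer: 4 5 5 6 8 7

Derivation:
I0 add r3: issue@1 deps=(None,None) exec_start@1 write@4
I1 add r3: issue@2 deps=(None,None) exec_start@2 write@5
I2 add r3: issue@3 deps=(None,None) exec_start@3 write@5
I3 mul r3: issue@4 deps=(None,None) exec_start@4 write@6
I4 add r1: issue@5 deps=(None,None) exec_start@5 write@8
I5 add r1: issue@6 deps=(3,None) exec_start@6 write@7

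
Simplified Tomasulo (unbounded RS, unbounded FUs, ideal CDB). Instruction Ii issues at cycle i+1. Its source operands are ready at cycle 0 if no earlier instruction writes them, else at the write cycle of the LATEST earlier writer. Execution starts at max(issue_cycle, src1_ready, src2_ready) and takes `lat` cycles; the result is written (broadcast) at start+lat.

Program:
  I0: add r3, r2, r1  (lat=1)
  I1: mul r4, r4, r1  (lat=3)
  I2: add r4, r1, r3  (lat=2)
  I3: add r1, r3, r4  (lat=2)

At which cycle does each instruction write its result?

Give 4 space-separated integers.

Answer: 2 5 5 7

Derivation:
I0 add r3: issue@1 deps=(None,None) exec_start@1 write@2
I1 mul r4: issue@2 deps=(None,None) exec_start@2 write@5
I2 add r4: issue@3 deps=(None,0) exec_start@3 write@5
I3 add r1: issue@4 deps=(0,2) exec_start@5 write@7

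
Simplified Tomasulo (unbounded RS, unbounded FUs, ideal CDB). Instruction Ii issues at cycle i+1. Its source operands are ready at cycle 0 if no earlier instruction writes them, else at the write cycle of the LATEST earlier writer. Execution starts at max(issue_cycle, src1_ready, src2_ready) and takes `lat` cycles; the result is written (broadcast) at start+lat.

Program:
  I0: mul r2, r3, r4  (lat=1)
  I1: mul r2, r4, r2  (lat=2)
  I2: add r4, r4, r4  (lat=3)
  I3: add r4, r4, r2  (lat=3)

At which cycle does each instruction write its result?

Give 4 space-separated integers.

Answer: 2 4 6 9

Derivation:
I0 mul r2: issue@1 deps=(None,None) exec_start@1 write@2
I1 mul r2: issue@2 deps=(None,0) exec_start@2 write@4
I2 add r4: issue@3 deps=(None,None) exec_start@3 write@6
I3 add r4: issue@4 deps=(2,1) exec_start@6 write@9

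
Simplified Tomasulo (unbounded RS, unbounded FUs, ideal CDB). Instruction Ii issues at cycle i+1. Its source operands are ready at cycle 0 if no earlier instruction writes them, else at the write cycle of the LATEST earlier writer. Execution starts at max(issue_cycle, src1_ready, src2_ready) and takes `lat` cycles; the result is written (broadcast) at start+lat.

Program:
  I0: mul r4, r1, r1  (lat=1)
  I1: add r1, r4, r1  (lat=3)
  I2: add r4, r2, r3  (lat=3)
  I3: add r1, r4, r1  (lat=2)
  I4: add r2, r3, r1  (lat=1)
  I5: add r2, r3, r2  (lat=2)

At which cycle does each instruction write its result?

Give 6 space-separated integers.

I0 mul r4: issue@1 deps=(None,None) exec_start@1 write@2
I1 add r1: issue@2 deps=(0,None) exec_start@2 write@5
I2 add r4: issue@3 deps=(None,None) exec_start@3 write@6
I3 add r1: issue@4 deps=(2,1) exec_start@6 write@8
I4 add r2: issue@5 deps=(None,3) exec_start@8 write@9
I5 add r2: issue@6 deps=(None,4) exec_start@9 write@11

Answer: 2 5 6 8 9 11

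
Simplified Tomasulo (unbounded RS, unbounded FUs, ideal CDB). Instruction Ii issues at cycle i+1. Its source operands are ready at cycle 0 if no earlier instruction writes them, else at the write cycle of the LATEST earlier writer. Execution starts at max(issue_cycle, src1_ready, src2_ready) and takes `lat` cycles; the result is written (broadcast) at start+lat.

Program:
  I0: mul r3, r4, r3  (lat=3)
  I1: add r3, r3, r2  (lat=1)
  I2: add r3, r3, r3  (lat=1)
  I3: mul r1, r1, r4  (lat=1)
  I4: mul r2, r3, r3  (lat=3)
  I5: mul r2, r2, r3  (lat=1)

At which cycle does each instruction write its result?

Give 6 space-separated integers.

I0 mul r3: issue@1 deps=(None,None) exec_start@1 write@4
I1 add r3: issue@2 deps=(0,None) exec_start@4 write@5
I2 add r3: issue@3 deps=(1,1) exec_start@5 write@6
I3 mul r1: issue@4 deps=(None,None) exec_start@4 write@5
I4 mul r2: issue@5 deps=(2,2) exec_start@6 write@9
I5 mul r2: issue@6 deps=(4,2) exec_start@9 write@10

Answer: 4 5 6 5 9 10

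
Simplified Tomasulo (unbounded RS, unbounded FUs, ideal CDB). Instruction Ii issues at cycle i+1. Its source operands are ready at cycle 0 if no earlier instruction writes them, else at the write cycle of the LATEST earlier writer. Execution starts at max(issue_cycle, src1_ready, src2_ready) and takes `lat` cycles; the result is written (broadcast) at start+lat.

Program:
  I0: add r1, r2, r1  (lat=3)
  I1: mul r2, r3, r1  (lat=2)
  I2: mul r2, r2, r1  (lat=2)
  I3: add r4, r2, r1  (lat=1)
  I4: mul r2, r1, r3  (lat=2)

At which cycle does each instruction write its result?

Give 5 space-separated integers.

Answer: 4 6 8 9 7

Derivation:
I0 add r1: issue@1 deps=(None,None) exec_start@1 write@4
I1 mul r2: issue@2 deps=(None,0) exec_start@4 write@6
I2 mul r2: issue@3 deps=(1,0) exec_start@6 write@8
I3 add r4: issue@4 deps=(2,0) exec_start@8 write@9
I4 mul r2: issue@5 deps=(0,None) exec_start@5 write@7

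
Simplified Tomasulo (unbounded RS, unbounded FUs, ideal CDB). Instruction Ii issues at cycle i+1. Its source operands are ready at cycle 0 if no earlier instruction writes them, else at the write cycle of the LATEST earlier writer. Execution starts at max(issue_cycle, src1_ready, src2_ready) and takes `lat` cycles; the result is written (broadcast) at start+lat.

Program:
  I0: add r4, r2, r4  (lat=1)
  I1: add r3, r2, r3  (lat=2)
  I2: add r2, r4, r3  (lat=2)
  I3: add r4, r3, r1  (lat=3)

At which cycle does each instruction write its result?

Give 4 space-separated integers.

Answer: 2 4 6 7

Derivation:
I0 add r4: issue@1 deps=(None,None) exec_start@1 write@2
I1 add r3: issue@2 deps=(None,None) exec_start@2 write@4
I2 add r2: issue@3 deps=(0,1) exec_start@4 write@6
I3 add r4: issue@4 deps=(1,None) exec_start@4 write@7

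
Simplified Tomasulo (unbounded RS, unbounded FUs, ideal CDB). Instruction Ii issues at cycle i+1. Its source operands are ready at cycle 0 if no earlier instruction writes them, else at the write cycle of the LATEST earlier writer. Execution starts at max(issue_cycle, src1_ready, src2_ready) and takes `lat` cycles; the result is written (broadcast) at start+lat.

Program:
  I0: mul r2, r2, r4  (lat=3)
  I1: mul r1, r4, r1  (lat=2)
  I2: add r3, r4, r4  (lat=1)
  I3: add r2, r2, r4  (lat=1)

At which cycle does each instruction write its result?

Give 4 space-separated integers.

I0 mul r2: issue@1 deps=(None,None) exec_start@1 write@4
I1 mul r1: issue@2 deps=(None,None) exec_start@2 write@4
I2 add r3: issue@3 deps=(None,None) exec_start@3 write@4
I3 add r2: issue@4 deps=(0,None) exec_start@4 write@5

Answer: 4 4 4 5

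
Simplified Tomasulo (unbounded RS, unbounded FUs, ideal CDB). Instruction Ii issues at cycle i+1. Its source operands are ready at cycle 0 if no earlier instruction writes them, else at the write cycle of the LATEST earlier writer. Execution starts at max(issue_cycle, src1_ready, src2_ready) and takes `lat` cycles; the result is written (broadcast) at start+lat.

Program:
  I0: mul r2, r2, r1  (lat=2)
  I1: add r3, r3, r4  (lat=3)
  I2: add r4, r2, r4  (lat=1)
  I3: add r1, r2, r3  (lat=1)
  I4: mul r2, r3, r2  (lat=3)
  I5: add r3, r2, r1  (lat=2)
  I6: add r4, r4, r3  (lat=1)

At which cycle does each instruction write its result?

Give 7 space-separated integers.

I0 mul r2: issue@1 deps=(None,None) exec_start@1 write@3
I1 add r3: issue@2 deps=(None,None) exec_start@2 write@5
I2 add r4: issue@3 deps=(0,None) exec_start@3 write@4
I3 add r1: issue@4 deps=(0,1) exec_start@5 write@6
I4 mul r2: issue@5 deps=(1,0) exec_start@5 write@8
I5 add r3: issue@6 deps=(4,3) exec_start@8 write@10
I6 add r4: issue@7 deps=(2,5) exec_start@10 write@11

Answer: 3 5 4 6 8 10 11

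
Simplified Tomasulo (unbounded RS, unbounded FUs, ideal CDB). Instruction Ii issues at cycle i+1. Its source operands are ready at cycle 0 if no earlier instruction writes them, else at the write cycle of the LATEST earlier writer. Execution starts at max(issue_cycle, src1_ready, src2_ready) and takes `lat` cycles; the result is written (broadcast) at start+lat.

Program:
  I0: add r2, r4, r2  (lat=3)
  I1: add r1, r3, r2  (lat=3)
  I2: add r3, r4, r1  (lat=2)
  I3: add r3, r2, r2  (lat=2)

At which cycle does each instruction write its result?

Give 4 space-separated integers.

I0 add r2: issue@1 deps=(None,None) exec_start@1 write@4
I1 add r1: issue@2 deps=(None,0) exec_start@4 write@7
I2 add r3: issue@3 deps=(None,1) exec_start@7 write@9
I3 add r3: issue@4 deps=(0,0) exec_start@4 write@6

Answer: 4 7 9 6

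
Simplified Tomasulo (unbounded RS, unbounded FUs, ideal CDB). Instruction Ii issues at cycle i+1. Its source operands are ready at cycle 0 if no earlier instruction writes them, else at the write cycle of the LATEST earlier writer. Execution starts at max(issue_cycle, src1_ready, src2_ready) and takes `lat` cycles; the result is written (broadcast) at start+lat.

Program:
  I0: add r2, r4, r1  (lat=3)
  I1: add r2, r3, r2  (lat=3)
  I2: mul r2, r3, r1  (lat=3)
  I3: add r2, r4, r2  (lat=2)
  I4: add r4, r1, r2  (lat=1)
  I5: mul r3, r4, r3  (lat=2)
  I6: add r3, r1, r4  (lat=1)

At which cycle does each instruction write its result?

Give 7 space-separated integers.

I0 add r2: issue@1 deps=(None,None) exec_start@1 write@4
I1 add r2: issue@2 deps=(None,0) exec_start@4 write@7
I2 mul r2: issue@3 deps=(None,None) exec_start@3 write@6
I3 add r2: issue@4 deps=(None,2) exec_start@6 write@8
I4 add r4: issue@5 deps=(None,3) exec_start@8 write@9
I5 mul r3: issue@6 deps=(4,None) exec_start@9 write@11
I6 add r3: issue@7 deps=(None,4) exec_start@9 write@10

Answer: 4 7 6 8 9 11 10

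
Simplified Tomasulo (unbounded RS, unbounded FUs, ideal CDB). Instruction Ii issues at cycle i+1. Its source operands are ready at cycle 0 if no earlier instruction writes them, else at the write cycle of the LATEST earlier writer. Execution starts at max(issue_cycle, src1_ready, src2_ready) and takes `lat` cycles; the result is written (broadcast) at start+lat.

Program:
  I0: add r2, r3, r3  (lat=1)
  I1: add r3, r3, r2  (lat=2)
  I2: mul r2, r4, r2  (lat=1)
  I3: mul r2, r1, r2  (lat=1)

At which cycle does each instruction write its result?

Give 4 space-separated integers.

I0 add r2: issue@1 deps=(None,None) exec_start@1 write@2
I1 add r3: issue@2 deps=(None,0) exec_start@2 write@4
I2 mul r2: issue@3 deps=(None,0) exec_start@3 write@4
I3 mul r2: issue@4 deps=(None,2) exec_start@4 write@5

Answer: 2 4 4 5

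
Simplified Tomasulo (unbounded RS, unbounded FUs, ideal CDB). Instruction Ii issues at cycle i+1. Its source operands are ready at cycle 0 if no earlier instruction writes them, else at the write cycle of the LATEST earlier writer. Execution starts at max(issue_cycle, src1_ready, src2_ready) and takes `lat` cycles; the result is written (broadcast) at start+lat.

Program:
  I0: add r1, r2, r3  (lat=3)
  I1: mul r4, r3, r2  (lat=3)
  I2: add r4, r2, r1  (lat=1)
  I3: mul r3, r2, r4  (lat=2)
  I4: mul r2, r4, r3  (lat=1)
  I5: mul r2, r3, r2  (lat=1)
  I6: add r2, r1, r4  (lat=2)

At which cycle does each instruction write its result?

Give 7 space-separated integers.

Answer: 4 5 5 7 8 9 9

Derivation:
I0 add r1: issue@1 deps=(None,None) exec_start@1 write@4
I1 mul r4: issue@2 deps=(None,None) exec_start@2 write@5
I2 add r4: issue@3 deps=(None,0) exec_start@4 write@5
I3 mul r3: issue@4 deps=(None,2) exec_start@5 write@7
I4 mul r2: issue@5 deps=(2,3) exec_start@7 write@8
I5 mul r2: issue@6 deps=(3,4) exec_start@8 write@9
I6 add r2: issue@7 deps=(0,2) exec_start@7 write@9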